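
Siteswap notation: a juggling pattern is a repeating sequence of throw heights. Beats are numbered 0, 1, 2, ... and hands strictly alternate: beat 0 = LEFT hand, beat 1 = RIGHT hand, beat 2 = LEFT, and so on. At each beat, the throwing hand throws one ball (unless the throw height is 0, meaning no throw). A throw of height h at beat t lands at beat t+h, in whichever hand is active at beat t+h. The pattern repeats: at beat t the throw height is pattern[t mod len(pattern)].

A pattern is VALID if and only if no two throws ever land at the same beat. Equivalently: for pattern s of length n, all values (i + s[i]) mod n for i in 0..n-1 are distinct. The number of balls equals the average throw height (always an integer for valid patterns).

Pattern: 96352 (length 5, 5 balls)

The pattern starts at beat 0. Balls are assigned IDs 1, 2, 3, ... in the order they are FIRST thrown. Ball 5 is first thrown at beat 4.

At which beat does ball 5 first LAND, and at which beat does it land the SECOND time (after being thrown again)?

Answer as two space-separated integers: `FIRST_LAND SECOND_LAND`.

Answer: 6 12

Derivation:
Beat 0 (L): throw ball1 h=9 -> lands@9:R; in-air after throw: [b1@9:R]
Beat 1 (R): throw ball2 h=6 -> lands@7:R; in-air after throw: [b2@7:R b1@9:R]
Beat 2 (L): throw ball3 h=3 -> lands@5:R; in-air after throw: [b3@5:R b2@7:R b1@9:R]
Beat 3 (R): throw ball4 h=5 -> lands@8:L; in-air after throw: [b3@5:R b2@7:R b4@8:L b1@9:R]
Beat 4 (L): throw ball5 h=2 -> lands@6:L; in-air after throw: [b3@5:R b5@6:L b2@7:R b4@8:L b1@9:R]
Beat 5 (R): throw ball3 h=9 -> lands@14:L; in-air after throw: [b5@6:L b2@7:R b4@8:L b1@9:R b3@14:L]
Beat 6 (L): throw ball5 h=6 -> lands@12:L; in-air after throw: [b2@7:R b4@8:L b1@9:R b5@12:L b3@14:L]
Beat 7 (R): throw ball2 h=3 -> lands@10:L; in-air after throw: [b4@8:L b1@9:R b2@10:L b5@12:L b3@14:L]
Beat 8 (L): throw ball4 h=5 -> lands@13:R; in-air after throw: [b1@9:R b2@10:L b5@12:L b4@13:R b3@14:L]
Beat 9 (R): throw ball1 h=2 -> lands@11:R; in-air after throw: [b2@10:L b1@11:R b5@12:L b4@13:R b3@14:L]
Beat 10 (L): throw ball2 h=9 -> lands@19:R; in-air after throw: [b1@11:R b5@12:L b4@13:R b3@14:L b2@19:R]
Beat 11 (R): throw ball1 h=6 -> lands@17:R; in-air after throw: [b5@12:L b4@13:R b3@14:L b1@17:R b2@19:R]
Beat 12 (L): throw ball5 h=3 -> lands@15:R; in-air after throw: [b4@13:R b3@14:L b5@15:R b1@17:R b2@19:R]
Ball 5: thrown@4 h=2 -> first land @6; rethrown@6 h=6 -> second land @12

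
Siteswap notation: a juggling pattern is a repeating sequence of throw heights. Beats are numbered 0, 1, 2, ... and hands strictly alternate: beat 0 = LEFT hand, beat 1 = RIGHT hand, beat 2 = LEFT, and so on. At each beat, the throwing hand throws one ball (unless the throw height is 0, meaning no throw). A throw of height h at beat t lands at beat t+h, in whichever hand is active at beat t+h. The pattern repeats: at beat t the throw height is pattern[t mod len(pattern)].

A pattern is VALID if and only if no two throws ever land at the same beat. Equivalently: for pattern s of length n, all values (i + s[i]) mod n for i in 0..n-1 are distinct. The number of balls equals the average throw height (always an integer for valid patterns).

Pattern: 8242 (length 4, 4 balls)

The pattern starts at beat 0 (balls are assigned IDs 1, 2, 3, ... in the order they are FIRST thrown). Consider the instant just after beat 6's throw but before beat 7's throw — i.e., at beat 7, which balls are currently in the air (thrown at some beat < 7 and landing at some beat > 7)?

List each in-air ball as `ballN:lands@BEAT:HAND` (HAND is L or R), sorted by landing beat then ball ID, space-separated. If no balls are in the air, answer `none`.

Answer: ball1:lands@8:L ball3:lands@10:L ball4:lands@12:L

Derivation:
Beat 0 (L): throw ball1 h=8 -> lands@8:L; in-air after throw: [b1@8:L]
Beat 1 (R): throw ball2 h=2 -> lands@3:R; in-air after throw: [b2@3:R b1@8:L]
Beat 2 (L): throw ball3 h=4 -> lands@6:L; in-air after throw: [b2@3:R b3@6:L b1@8:L]
Beat 3 (R): throw ball2 h=2 -> lands@5:R; in-air after throw: [b2@5:R b3@6:L b1@8:L]
Beat 4 (L): throw ball4 h=8 -> lands@12:L; in-air after throw: [b2@5:R b3@6:L b1@8:L b4@12:L]
Beat 5 (R): throw ball2 h=2 -> lands@7:R; in-air after throw: [b3@6:L b2@7:R b1@8:L b4@12:L]
Beat 6 (L): throw ball3 h=4 -> lands@10:L; in-air after throw: [b2@7:R b1@8:L b3@10:L b4@12:L]
Beat 7 (R): throw ball2 h=2 -> lands@9:R; in-air after throw: [b1@8:L b2@9:R b3@10:L b4@12:L]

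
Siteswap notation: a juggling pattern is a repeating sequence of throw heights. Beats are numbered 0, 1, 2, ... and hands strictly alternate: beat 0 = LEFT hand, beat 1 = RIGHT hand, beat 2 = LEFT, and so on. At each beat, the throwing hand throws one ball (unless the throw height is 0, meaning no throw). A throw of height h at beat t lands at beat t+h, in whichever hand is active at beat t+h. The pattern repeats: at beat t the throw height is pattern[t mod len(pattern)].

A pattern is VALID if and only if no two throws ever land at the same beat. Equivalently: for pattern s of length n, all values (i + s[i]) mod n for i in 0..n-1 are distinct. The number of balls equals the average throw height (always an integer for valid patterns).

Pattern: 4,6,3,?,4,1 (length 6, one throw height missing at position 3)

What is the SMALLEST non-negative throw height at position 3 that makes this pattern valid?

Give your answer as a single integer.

i=0: (0 + 4) mod 6 = 4
i=1: (1 + 6) mod 6 = 1
i=2: (2 + 3) mod 6 = 5
i=3: s[i]=? (unknown)
i=4: (4 + 4) mod 6 = 2
i=5: (5 + 1) mod 6 = 0
Known residues: [0, 1, 2, 4, 5]; need a permutation of 0..5, so missing residue r = 3
Need (3 + s) mod 6 = 3; smallest s = (3 - 3) mod 6 = 0

Answer: 0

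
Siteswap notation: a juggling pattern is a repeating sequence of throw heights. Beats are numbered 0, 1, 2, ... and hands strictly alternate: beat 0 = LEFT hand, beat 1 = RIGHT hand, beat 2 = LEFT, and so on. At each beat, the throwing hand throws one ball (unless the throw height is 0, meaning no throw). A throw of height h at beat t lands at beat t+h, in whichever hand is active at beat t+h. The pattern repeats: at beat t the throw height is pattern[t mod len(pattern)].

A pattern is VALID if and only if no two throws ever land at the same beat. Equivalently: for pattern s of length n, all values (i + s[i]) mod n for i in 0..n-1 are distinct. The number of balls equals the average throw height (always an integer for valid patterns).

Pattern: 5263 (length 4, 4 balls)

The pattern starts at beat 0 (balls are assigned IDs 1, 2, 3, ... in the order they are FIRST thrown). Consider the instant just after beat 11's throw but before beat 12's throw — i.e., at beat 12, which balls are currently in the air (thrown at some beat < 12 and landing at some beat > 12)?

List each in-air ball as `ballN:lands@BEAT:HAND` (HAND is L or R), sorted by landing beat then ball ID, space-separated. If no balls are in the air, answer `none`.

Beat 0 (L): throw ball1 h=5 -> lands@5:R; in-air after throw: [b1@5:R]
Beat 1 (R): throw ball2 h=2 -> lands@3:R; in-air after throw: [b2@3:R b1@5:R]
Beat 2 (L): throw ball3 h=6 -> lands@8:L; in-air after throw: [b2@3:R b1@5:R b3@8:L]
Beat 3 (R): throw ball2 h=3 -> lands@6:L; in-air after throw: [b1@5:R b2@6:L b3@8:L]
Beat 4 (L): throw ball4 h=5 -> lands@9:R; in-air after throw: [b1@5:R b2@6:L b3@8:L b4@9:R]
Beat 5 (R): throw ball1 h=2 -> lands@7:R; in-air after throw: [b2@6:L b1@7:R b3@8:L b4@9:R]
Beat 6 (L): throw ball2 h=6 -> lands@12:L; in-air after throw: [b1@7:R b3@8:L b4@9:R b2@12:L]
Beat 7 (R): throw ball1 h=3 -> lands@10:L; in-air after throw: [b3@8:L b4@9:R b1@10:L b2@12:L]
Beat 8 (L): throw ball3 h=5 -> lands@13:R; in-air after throw: [b4@9:R b1@10:L b2@12:L b3@13:R]
Beat 9 (R): throw ball4 h=2 -> lands@11:R; in-air after throw: [b1@10:L b4@11:R b2@12:L b3@13:R]
Beat 10 (L): throw ball1 h=6 -> lands@16:L; in-air after throw: [b4@11:R b2@12:L b3@13:R b1@16:L]
Beat 11 (R): throw ball4 h=3 -> lands@14:L; in-air after throw: [b2@12:L b3@13:R b4@14:L b1@16:L]
Beat 12 (L): throw ball2 h=5 -> lands@17:R; in-air after throw: [b3@13:R b4@14:L b1@16:L b2@17:R]

Answer: ball3:lands@13:R ball4:lands@14:L ball1:lands@16:L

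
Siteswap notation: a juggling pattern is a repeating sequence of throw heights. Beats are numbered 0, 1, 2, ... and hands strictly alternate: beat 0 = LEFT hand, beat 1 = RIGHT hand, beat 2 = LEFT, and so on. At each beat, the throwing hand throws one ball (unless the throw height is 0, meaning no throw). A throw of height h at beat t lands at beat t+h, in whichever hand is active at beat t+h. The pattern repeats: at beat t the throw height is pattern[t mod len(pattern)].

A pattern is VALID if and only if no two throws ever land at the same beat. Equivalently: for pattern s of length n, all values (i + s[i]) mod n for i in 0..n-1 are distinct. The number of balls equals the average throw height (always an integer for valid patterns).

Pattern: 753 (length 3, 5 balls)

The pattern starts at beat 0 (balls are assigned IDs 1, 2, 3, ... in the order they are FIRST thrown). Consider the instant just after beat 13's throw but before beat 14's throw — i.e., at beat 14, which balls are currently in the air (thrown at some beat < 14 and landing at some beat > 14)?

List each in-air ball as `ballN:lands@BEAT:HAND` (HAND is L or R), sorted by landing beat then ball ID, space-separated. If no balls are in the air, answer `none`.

Beat 0 (L): throw ball1 h=7 -> lands@7:R; in-air after throw: [b1@7:R]
Beat 1 (R): throw ball2 h=5 -> lands@6:L; in-air after throw: [b2@6:L b1@7:R]
Beat 2 (L): throw ball3 h=3 -> lands@5:R; in-air after throw: [b3@5:R b2@6:L b1@7:R]
Beat 3 (R): throw ball4 h=7 -> lands@10:L; in-air after throw: [b3@5:R b2@6:L b1@7:R b4@10:L]
Beat 4 (L): throw ball5 h=5 -> lands@9:R; in-air after throw: [b3@5:R b2@6:L b1@7:R b5@9:R b4@10:L]
Beat 5 (R): throw ball3 h=3 -> lands@8:L; in-air after throw: [b2@6:L b1@7:R b3@8:L b5@9:R b4@10:L]
Beat 6 (L): throw ball2 h=7 -> lands@13:R; in-air after throw: [b1@7:R b3@8:L b5@9:R b4@10:L b2@13:R]
Beat 7 (R): throw ball1 h=5 -> lands@12:L; in-air after throw: [b3@8:L b5@9:R b4@10:L b1@12:L b2@13:R]
Beat 8 (L): throw ball3 h=3 -> lands@11:R; in-air after throw: [b5@9:R b4@10:L b3@11:R b1@12:L b2@13:R]
Beat 9 (R): throw ball5 h=7 -> lands@16:L; in-air after throw: [b4@10:L b3@11:R b1@12:L b2@13:R b5@16:L]
Beat 10 (L): throw ball4 h=5 -> lands@15:R; in-air after throw: [b3@11:R b1@12:L b2@13:R b4@15:R b5@16:L]
Beat 11 (R): throw ball3 h=3 -> lands@14:L; in-air after throw: [b1@12:L b2@13:R b3@14:L b4@15:R b5@16:L]
Beat 12 (L): throw ball1 h=7 -> lands@19:R; in-air after throw: [b2@13:R b3@14:L b4@15:R b5@16:L b1@19:R]
Beat 13 (R): throw ball2 h=5 -> lands@18:L; in-air after throw: [b3@14:L b4@15:R b5@16:L b2@18:L b1@19:R]
Beat 14 (L): throw ball3 h=3 -> lands@17:R; in-air after throw: [b4@15:R b5@16:L b3@17:R b2@18:L b1@19:R]

Answer: ball4:lands@15:R ball5:lands@16:L ball2:lands@18:L ball1:lands@19:R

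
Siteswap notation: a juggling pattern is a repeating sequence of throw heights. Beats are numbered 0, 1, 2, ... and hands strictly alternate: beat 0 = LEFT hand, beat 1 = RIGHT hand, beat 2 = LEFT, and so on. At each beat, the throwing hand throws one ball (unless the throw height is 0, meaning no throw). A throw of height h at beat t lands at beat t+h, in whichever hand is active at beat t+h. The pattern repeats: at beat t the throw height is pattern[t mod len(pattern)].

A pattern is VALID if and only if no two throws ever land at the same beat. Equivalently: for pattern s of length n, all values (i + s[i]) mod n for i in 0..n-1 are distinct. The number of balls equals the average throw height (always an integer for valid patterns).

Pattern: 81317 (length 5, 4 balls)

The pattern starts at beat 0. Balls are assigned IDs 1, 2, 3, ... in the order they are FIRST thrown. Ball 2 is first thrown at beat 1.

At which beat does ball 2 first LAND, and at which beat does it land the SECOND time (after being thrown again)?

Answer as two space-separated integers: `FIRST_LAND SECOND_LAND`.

Answer: 2 5

Derivation:
Beat 0 (L): throw ball1 h=8 -> lands@8:L; in-air after throw: [b1@8:L]
Beat 1 (R): throw ball2 h=1 -> lands@2:L; in-air after throw: [b2@2:L b1@8:L]
Beat 2 (L): throw ball2 h=3 -> lands@5:R; in-air after throw: [b2@5:R b1@8:L]
Beat 3 (R): throw ball3 h=1 -> lands@4:L; in-air after throw: [b3@4:L b2@5:R b1@8:L]
Beat 4 (L): throw ball3 h=7 -> lands@11:R; in-air after throw: [b2@5:R b1@8:L b3@11:R]
Beat 5 (R): throw ball2 h=8 -> lands@13:R; in-air after throw: [b1@8:L b3@11:R b2@13:R]
Ball 2: thrown@1 h=1 -> first land @2; rethrown@2 h=3 -> second land @5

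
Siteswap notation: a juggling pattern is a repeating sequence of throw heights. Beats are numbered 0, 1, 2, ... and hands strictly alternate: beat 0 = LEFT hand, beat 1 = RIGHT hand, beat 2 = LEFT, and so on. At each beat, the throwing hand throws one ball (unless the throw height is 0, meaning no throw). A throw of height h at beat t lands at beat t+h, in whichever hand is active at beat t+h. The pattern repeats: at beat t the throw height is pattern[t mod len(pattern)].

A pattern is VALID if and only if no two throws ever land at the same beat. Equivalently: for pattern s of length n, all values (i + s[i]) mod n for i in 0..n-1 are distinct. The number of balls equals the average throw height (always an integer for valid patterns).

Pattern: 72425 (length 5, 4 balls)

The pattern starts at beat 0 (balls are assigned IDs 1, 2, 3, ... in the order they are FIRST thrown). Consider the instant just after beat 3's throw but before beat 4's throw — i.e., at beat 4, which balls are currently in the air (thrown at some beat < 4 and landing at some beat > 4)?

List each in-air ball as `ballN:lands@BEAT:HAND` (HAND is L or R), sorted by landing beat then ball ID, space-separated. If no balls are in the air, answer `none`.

Beat 0 (L): throw ball1 h=7 -> lands@7:R; in-air after throw: [b1@7:R]
Beat 1 (R): throw ball2 h=2 -> lands@3:R; in-air after throw: [b2@3:R b1@7:R]
Beat 2 (L): throw ball3 h=4 -> lands@6:L; in-air after throw: [b2@3:R b3@6:L b1@7:R]
Beat 3 (R): throw ball2 h=2 -> lands@5:R; in-air after throw: [b2@5:R b3@6:L b1@7:R]
Beat 4 (L): throw ball4 h=5 -> lands@9:R; in-air after throw: [b2@5:R b3@6:L b1@7:R b4@9:R]

Answer: ball2:lands@5:R ball3:lands@6:L ball1:lands@7:R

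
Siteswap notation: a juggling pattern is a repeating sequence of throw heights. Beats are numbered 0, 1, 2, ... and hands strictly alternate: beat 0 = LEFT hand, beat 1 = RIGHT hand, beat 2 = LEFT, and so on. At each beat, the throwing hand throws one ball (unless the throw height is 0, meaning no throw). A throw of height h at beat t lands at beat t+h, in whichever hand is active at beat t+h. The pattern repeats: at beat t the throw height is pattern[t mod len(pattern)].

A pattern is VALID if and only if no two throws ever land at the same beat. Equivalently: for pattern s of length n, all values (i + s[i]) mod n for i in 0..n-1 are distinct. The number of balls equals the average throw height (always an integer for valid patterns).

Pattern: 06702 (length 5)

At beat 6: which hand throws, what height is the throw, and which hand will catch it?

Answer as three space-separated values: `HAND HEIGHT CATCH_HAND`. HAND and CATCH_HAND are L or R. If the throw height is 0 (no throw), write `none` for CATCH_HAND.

Beat 6: 6 mod 2 = 0, so hand = L
Throw height = pattern[6 mod 5] = pattern[1] = 6
Lands at beat 6+6=12, 12 mod 2 = 0, so catch hand = L

Answer: L 6 L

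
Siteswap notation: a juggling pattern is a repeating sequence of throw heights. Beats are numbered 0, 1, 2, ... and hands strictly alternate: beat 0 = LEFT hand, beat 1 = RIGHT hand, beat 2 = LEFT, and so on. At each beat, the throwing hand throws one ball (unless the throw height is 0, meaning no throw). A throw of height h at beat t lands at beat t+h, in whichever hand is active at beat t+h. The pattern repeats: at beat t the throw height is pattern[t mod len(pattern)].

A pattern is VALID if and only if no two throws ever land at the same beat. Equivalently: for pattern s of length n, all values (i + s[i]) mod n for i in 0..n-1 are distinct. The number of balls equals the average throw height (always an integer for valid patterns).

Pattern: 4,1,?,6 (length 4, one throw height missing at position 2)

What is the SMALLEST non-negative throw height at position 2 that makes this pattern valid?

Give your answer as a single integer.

i=0: (0 + 4) mod 4 = 0
i=1: (1 + 1) mod 4 = 2
i=2: s[i]=? (unknown)
i=3: (3 + 6) mod 4 = 1
Known residues: [0, 1, 2]; need a permutation of 0..3, so missing residue r = 3
Need (2 + s) mod 4 = 3; smallest s = (3 - 2) mod 4 = 1

Answer: 1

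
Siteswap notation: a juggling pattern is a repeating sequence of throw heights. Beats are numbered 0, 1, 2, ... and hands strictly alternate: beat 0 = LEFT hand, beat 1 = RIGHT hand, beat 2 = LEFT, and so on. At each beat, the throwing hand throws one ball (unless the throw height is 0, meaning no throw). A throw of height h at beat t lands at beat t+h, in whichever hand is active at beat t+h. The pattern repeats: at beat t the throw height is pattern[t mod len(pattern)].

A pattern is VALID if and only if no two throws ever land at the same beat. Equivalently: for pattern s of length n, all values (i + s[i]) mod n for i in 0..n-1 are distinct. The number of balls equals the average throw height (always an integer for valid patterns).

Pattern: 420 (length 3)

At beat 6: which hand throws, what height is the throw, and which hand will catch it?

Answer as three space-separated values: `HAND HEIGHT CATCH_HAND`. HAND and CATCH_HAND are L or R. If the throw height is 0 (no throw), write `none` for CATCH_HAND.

Answer: L 4 L

Derivation:
Beat 6: 6 mod 2 = 0, so hand = L
Throw height = pattern[6 mod 3] = pattern[0] = 4
Lands at beat 6+4=10, 10 mod 2 = 0, so catch hand = L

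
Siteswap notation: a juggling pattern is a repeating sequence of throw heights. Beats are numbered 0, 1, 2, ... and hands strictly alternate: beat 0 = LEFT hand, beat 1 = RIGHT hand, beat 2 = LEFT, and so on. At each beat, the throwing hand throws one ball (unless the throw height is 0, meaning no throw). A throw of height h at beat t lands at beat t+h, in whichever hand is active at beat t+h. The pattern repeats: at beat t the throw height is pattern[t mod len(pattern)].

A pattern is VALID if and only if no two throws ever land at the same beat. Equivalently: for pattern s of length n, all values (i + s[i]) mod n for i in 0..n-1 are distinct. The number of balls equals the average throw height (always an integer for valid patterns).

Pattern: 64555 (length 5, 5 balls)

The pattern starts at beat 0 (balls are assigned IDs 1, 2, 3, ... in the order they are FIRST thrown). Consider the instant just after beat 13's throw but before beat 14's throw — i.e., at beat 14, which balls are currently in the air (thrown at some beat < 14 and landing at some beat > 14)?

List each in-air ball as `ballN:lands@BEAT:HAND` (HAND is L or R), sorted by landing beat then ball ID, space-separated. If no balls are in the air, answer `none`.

Beat 0 (L): throw ball1 h=6 -> lands@6:L; in-air after throw: [b1@6:L]
Beat 1 (R): throw ball2 h=4 -> lands@5:R; in-air after throw: [b2@5:R b1@6:L]
Beat 2 (L): throw ball3 h=5 -> lands@7:R; in-air after throw: [b2@5:R b1@6:L b3@7:R]
Beat 3 (R): throw ball4 h=5 -> lands@8:L; in-air after throw: [b2@5:R b1@6:L b3@7:R b4@8:L]
Beat 4 (L): throw ball5 h=5 -> lands@9:R; in-air after throw: [b2@5:R b1@6:L b3@7:R b4@8:L b5@9:R]
Beat 5 (R): throw ball2 h=6 -> lands@11:R; in-air after throw: [b1@6:L b3@7:R b4@8:L b5@9:R b2@11:R]
Beat 6 (L): throw ball1 h=4 -> lands@10:L; in-air after throw: [b3@7:R b4@8:L b5@9:R b1@10:L b2@11:R]
Beat 7 (R): throw ball3 h=5 -> lands@12:L; in-air after throw: [b4@8:L b5@9:R b1@10:L b2@11:R b3@12:L]
Beat 8 (L): throw ball4 h=5 -> lands@13:R; in-air after throw: [b5@9:R b1@10:L b2@11:R b3@12:L b4@13:R]
Beat 9 (R): throw ball5 h=5 -> lands@14:L; in-air after throw: [b1@10:L b2@11:R b3@12:L b4@13:R b5@14:L]
Beat 10 (L): throw ball1 h=6 -> lands@16:L; in-air after throw: [b2@11:R b3@12:L b4@13:R b5@14:L b1@16:L]
Beat 11 (R): throw ball2 h=4 -> lands@15:R; in-air after throw: [b3@12:L b4@13:R b5@14:L b2@15:R b1@16:L]
Beat 12 (L): throw ball3 h=5 -> lands@17:R; in-air after throw: [b4@13:R b5@14:L b2@15:R b1@16:L b3@17:R]
Beat 13 (R): throw ball4 h=5 -> lands@18:L; in-air after throw: [b5@14:L b2@15:R b1@16:L b3@17:R b4@18:L]
Beat 14 (L): throw ball5 h=5 -> lands@19:R; in-air after throw: [b2@15:R b1@16:L b3@17:R b4@18:L b5@19:R]

Answer: ball2:lands@15:R ball1:lands@16:L ball3:lands@17:R ball4:lands@18:L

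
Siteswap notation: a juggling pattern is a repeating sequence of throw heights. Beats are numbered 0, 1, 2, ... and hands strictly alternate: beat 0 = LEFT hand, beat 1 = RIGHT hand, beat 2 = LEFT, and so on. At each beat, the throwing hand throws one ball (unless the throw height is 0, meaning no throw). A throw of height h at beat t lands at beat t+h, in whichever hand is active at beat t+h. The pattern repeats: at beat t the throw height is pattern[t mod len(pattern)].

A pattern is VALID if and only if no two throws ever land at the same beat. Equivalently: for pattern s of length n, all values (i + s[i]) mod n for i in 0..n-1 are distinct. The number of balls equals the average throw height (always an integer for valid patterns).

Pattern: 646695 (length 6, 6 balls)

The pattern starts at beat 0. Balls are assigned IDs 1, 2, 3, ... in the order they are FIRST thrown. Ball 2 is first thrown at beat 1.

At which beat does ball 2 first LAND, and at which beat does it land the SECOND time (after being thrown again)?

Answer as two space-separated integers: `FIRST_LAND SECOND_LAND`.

Answer: 5 10

Derivation:
Beat 0 (L): throw ball1 h=6 -> lands@6:L; in-air after throw: [b1@6:L]
Beat 1 (R): throw ball2 h=4 -> lands@5:R; in-air after throw: [b2@5:R b1@6:L]
Beat 2 (L): throw ball3 h=6 -> lands@8:L; in-air after throw: [b2@5:R b1@6:L b3@8:L]
Beat 3 (R): throw ball4 h=6 -> lands@9:R; in-air after throw: [b2@5:R b1@6:L b3@8:L b4@9:R]
Beat 4 (L): throw ball5 h=9 -> lands@13:R; in-air after throw: [b2@5:R b1@6:L b3@8:L b4@9:R b5@13:R]
Beat 5 (R): throw ball2 h=5 -> lands@10:L; in-air after throw: [b1@6:L b3@8:L b4@9:R b2@10:L b5@13:R]
Beat 6 (L): throw ball1 h=6 -> lands@12:L; in-air after throw: [b3@8:L b4@9:R b2@10:L b1@12:L b5@13:R]
Beat 7 (R): throw ball6 h=4 -> lands@11:R; in-air after throw: [b3@8:L b4@9:R b2@10:L b6@11:R b1@12:L b5@13:R]
Beat 8 (L): throw ball3 h=6 -> lands@14:L; in-air after throw: [b4@9:R b2@10:L b6@11:R b1@12:L b5@13:R b3@14:L]
Beat 9 (R): throw ball4 h=6 -> lands@15:R; in-air after throw: [b2@10:L b6@11:R b1@12:L b5@13:R b3@14:L b4@15:R]
Beat 10 (L): throw ball2 h=9 -> lands@19:R; in-air after throw: [b6@11:R b1@12:L b5@13:R b3@14:L b4@15:R b2@19:R]
Ball 2: thrown@1 h=4 -> first land @5; rethrown@5 h=5 -> second land @10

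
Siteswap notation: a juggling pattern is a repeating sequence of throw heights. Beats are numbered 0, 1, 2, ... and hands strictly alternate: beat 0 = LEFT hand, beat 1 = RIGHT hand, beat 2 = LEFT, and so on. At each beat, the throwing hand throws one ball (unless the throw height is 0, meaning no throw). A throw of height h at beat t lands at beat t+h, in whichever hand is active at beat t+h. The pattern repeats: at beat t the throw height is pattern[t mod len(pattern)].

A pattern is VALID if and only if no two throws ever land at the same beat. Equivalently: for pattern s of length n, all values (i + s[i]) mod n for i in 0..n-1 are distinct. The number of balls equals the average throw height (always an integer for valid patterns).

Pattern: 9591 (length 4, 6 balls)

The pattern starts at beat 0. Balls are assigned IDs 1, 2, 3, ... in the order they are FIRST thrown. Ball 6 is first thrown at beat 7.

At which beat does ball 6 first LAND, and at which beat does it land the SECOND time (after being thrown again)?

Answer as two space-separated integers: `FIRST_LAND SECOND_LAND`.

Beat 0 (L): throw ball1 h=9 -> lands@9:R; in-air after throw: [b1@9:R]
Beat 1 (R): throw ball2 h=5 -> lands@6:L; in-air after throw: [b2@6:L b1@9:R]
Beat 2 (L): throw ball3 h=9 -> lands@11:R; in-air after throw: [b2@6:L b1@9:R b3@11:R]
Beat 3 (R): throw ball4 h=1 -> lands@4:L; in-air after throw: [b4@4:L b2@6:L b1@9:R b3@11:R]
Beat 4 (L): throw ball4 h=9 -> lands@13:R; in-air after throw: [b2@6:L b1@9:R b3@11:R b4@13:R]
Beat 5 (R): throw ball5 h=5 -> lands@10:L; in-air after throw: [b2@6:L b1@9:R b5@10:L b3@11:R b4@13:R]
Beat 6 (L): throw ball2 h=9 -> lands@15:R; in-air after throw: [b1@9:R b5@10:L b3@11:R b4@13:R b2@15:R]
Beat 7 (R): throw ball6 h=1 -> lands@8:L; in-air after throw: [b6@8:L b1@9:R b5@10:L b3@11:R b4@13:R b2@15:R]
Beat 8 (L): throw ball6 h=9 -> lands@17:R; in-air after throw: [b1@9:R b5@10:L b3@11:R b4@13:R b2@15:R b6@17:R]
Beat 9 (R): throw ball1 h=5 -> lands@14:L; in-air after throw: [b5@10:L b3@11:R b4@13:R b1@14:L b2@15:R b6@17:R]
Beat 10 (L): throw ball5 h=9 -> lands@19:R; in-air after throw: [b3@11:R b4@13:R b1@14:L b2@15:R b6@17:R b5@19:R]
Beat 11 (R): throw ball3 h=1 -> lands@12:L; in-air after throw: [b3@12:L b4@13:R b1@14:L b2@15:R b6@17:R b5@19:R]
Beat 12 (L): throw ball3 h=9 -> lands@21:R; in-air after throw: [b4@13:R b1@14:L b2@15:R b6@17:R b5@19:R b3@21:R]
Beat 13 (R): throw ball4 h=5 -> lands@18:L; in-air after throw: [b1@14:L b2@15:R b6@17:R b4@18:L b5@19:R b3@21:R]
Beat 14 (L): throw ball1 h=9 -> lands@23:R; in-air after throw: [b2@15:R b6@17:R b4@18:L b5@19:R b3@21:R b1@23:R]
Beat 15 (R): throw ball2 h=1 -> lands@16:L; in-air after throw: [b2@16:L b6@17:R b4@18:L b5@19:R b3@21:R b1@23:R]
Beat 16 (L): throw ball2 h=9 -> lands@25:R; in-air after throw: [b6@17:R b4@18:L b5@19:R b3@21:R b1@23:R b2@25:R]
Beat 17 (R): throw ball6 h=5 -> lands@22:L; in-air after throw: [b4@18:L b5@19:R b3@21:R b6@22:L b1@23:R b2@25:R]
Ball 6: thrown@7 h=1 -> first land @8; rethrown@8 h=9 -> second land @17

Answer: 8 17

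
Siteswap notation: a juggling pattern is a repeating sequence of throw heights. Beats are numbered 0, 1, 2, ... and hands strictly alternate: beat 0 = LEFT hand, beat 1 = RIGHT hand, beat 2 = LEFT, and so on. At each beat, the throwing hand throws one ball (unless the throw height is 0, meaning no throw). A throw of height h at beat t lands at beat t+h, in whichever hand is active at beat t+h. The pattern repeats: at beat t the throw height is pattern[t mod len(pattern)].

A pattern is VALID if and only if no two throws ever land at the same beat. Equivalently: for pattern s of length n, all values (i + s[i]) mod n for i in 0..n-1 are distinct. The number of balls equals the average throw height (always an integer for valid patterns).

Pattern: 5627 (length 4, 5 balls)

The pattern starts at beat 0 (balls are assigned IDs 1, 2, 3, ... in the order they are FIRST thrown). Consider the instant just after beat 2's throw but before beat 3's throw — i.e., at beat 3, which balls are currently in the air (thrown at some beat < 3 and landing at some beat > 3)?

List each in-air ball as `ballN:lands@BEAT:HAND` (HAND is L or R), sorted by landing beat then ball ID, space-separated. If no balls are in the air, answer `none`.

Beat 0 (L): throw ball1 h=5 -> lands@5:R; in-air after throw: [b1@5:R]
Beat 1 (R): throw ball2 h=6 -> lands@7:R; in-air after throw: [b1@5:R b2@7:R]
Beat 2 (L): throw ball3 h=2 -> lands@4:L; in-air after throw: [b3@4:L b1@5:R b2@7:R]
Beat 3 (R): throw ball4 h=7 -> lands@10:L; in-air after throw: [b3@4:L b1@5:R b2@7:R b4@10:L]

Answer: ball3:lands@4:L ball1:lands@5:R ball2:lands@7:R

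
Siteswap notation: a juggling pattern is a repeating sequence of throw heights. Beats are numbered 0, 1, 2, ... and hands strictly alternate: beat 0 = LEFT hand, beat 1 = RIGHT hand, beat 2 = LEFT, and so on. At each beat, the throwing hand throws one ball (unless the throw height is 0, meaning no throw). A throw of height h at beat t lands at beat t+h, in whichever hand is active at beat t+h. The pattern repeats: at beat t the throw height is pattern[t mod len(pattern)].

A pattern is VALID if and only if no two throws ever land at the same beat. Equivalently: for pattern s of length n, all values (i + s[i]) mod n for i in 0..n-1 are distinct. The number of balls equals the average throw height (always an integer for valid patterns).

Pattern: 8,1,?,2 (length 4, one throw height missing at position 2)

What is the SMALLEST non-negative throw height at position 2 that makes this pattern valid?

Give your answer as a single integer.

Answer: 1

Derivation:
i=0: (0 + 8) mod 4 = 0
i=1: (1 + 1) mod 4 = 2
i=2: s[i]=? (unknown)
i=3: (3 + 2) mod 4 = 1
Known residues: [0, 1, 2]; need a permutation of 0..3, so missing residue r = 3
Need (2 + s) mod 4 = 3; smallest s = (3 - 2) mod 4 = 1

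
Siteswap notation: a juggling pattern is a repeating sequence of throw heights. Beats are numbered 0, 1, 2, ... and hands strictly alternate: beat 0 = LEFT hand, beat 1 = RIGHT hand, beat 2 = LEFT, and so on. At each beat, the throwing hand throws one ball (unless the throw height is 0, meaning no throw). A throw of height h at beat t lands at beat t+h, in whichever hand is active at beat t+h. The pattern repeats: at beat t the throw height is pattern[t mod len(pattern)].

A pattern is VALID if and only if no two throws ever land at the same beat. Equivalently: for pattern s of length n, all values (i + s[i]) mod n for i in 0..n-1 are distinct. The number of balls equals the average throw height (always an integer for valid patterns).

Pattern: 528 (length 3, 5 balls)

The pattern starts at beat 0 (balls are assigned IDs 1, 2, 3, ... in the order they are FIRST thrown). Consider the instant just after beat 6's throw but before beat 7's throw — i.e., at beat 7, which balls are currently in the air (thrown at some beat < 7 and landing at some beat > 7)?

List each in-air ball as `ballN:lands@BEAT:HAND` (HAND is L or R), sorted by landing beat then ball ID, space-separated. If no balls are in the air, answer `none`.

Beat 0 (L): throw ball1 h=5 -> lands@5:R; in-air after throw: [b1@5:R]
Beat 1 (R): throw ball2 h=2 -> lands@3:R; in-air after throw: [b2@3:R b1@5:R]
Beat 2 (L): throw ball3 h=8 -> lands@10:L; in-air after throw: [b2@3:R b1@5:R b3@10:L]
Beat 3 (R): throw ball2 h=5 -> lands@8:L; in-air after throw: [b1@5:R b2@8:L b3@10:L]
Beat 4 (L): throw ball4 h=2 -> lands@6:L; in-air after throw: [b1@5:R b4@6:L b2@8:L b3@10:L]
Beat 5 (R): throw ball1 h=8 -> lands@13:R; in-air after throw: [b4@6:L b2@8:L b3@10:L b1@13:R]
Beat 6 (L): throw ball4 h=5 -> lands@11:R; in-air after throw: [b2@8:L b3@10:L b4@11:R b1@13:R]
Beat 7 (R): throw ball5 h=2 -> lands@9:R; in-air after throw: [b2@8:L b5@9:R b3@10:L b4@11:R b1@13:R]

Answer: ball2:lands@8:L ball3:lands@10:L ball4:lands@11:R ball1:lands@13:R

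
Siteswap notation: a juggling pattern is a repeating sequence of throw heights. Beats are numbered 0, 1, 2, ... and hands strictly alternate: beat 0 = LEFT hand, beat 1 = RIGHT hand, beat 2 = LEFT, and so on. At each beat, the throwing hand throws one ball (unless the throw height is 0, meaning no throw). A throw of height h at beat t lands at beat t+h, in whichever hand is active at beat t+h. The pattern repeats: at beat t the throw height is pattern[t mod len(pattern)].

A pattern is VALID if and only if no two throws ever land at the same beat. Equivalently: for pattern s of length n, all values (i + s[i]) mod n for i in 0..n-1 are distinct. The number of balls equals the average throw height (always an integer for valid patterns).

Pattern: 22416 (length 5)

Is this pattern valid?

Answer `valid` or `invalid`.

Answer: valid

Derivation:
i=0: (i + s[i]) mod n = (0 + 2) mod 5 = 2
i=1: (i + s[i]) mod n = (1 + 2) mod 5 = 3
i=2: (i + s[i]) mod n = (2 + 4) mod 5 = 1
i=3: (i + s[i]) mod n = (3 + 1) mod 5 = 4
i=4: (i + s[i]) mod n = (4 + 6) mod 5 = 0
Residues: [2, 3, 1, 4, 0], distinct: True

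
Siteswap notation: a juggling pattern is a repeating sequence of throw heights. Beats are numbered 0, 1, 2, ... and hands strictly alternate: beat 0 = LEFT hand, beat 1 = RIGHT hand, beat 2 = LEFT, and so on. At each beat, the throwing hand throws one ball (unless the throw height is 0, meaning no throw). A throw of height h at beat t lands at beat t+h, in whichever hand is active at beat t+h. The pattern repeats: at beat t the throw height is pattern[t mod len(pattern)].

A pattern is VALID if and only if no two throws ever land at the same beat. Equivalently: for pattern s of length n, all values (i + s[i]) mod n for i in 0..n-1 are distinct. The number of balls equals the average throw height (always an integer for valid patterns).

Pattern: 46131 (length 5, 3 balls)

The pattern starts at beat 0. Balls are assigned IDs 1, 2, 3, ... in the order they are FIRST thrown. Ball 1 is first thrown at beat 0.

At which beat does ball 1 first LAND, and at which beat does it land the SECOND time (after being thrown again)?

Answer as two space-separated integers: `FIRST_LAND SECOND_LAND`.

Answer: 4 5

Derivation:
Beat 0 (L): throw ball1 h=4 -> lands@4:L; in-air after throw: [b1@4:L]
Beat 1 (R): throw ball2 h=6 -> lands@7:R; in-air after throw: [b1@4:L b2@7:R]
Beat 2 (L): throw ball3 h=1 -> lands@3:R; in-air after throw: [b3@3:R b1@4:L b2@7:R]
Beat 3 (R): throw ball3 h=3 -> lands@6:L; in-air after throw: [b1@4:L b3@6:L b2@7:R]
Beat 4 (L): throw ball1 h=1 -> lands@5:R; in-air after throw: [b1@5:R b3@6:L b2@7:R]
Beat 5 (R): throw ball1 h=4 -> lands@9:R; in-air after throw: [b3@6:L b2@7:R b1@9:R]
Ball 1: thrown@0 h=4 -> first land @4; rethrown@4 h=1 -> second land @5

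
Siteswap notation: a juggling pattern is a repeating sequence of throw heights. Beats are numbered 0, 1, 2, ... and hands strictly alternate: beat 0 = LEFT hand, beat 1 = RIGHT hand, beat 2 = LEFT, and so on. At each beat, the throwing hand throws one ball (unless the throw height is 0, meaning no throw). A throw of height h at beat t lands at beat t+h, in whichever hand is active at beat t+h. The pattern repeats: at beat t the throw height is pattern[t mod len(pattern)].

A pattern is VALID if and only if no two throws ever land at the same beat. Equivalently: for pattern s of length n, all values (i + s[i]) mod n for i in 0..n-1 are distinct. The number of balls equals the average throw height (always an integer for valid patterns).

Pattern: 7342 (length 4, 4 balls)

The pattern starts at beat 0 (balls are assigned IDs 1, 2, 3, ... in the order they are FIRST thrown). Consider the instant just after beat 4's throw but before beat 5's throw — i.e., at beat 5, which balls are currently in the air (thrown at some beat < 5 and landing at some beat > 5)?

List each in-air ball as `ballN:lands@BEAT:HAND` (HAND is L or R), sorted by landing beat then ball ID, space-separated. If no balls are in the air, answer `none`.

Answer: ball3:lands@6:L ball1:lands@7:R ball2:lands@11:R

Derivation:
Beat 0 (L): throw ball1 h=7 -> lands@7:R; in-air after throw: [b1@7:R]
Beat 1 (R): throw ball2 h=3 -> lands@4:L; in-air after throw: [b2@4:L b1@7:R]
Beat 2 (L): throw ball3 h=4 -> lands@6:L; in-air after throw: [b2@4:L b3@6:L b1@7:R]
Beat 3 (R): throw ball4 h=2 -> lands@5:R; in-air after throw: [b2@4:L b4@5:R b3@6:L b1@7:R]
Beat 4 (L): throw ball2 h=7 -> lands@11:R; in-air after throw: [b4@5:R b3@6:L b1@7:R b2@11:R]
Beat 5 (R): throw ball4 h=3 -> lands@8:L; in-air after throw: [b3@6:L b1@7:R b4@8:L b2@11:R]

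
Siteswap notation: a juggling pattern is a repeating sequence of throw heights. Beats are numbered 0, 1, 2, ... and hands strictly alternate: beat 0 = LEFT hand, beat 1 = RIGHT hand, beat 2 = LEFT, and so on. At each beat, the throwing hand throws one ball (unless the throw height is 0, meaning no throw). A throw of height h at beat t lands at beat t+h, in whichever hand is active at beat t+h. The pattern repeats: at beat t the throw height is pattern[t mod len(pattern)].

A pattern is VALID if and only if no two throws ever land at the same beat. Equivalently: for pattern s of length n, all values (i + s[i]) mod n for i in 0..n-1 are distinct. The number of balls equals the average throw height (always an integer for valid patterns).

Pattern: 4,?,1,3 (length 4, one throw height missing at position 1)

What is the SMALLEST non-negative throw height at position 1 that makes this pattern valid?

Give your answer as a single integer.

Answer: 0

Derivation:
i=0: (0 + 4) mod 4 = 0
i=1: s[i]=? (unknown)
i=2: (2 + 1) mod 4 = 3
i=3: (3 + 3) mod 4 = 2
Known residues: [0, 2, 3]; need a permutation of 0..3, so missing residue r = 1
Need (1 + s) mod 4 = 1; smallest s = (1 - 1) mod 4 = 0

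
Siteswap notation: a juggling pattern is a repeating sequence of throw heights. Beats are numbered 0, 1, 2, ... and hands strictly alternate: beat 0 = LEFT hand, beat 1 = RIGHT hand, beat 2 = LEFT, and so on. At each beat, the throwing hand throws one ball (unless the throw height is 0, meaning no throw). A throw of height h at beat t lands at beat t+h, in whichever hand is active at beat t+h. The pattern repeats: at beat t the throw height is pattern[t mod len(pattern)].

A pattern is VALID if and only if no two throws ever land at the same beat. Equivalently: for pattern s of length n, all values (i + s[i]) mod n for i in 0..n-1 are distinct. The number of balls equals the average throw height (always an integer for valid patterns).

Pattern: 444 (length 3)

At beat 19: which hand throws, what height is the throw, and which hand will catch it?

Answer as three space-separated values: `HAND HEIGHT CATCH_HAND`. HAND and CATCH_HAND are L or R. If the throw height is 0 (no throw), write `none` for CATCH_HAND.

Answer: R 4 R

Derivation:
Beat 19: 19 mod 2 = 1, so hand = R
Throw height = pattern[19 mod 3] = pattern[1] = 4
Lands at beat 19+4=23, 23 mod 2 = 1, so catch hand = R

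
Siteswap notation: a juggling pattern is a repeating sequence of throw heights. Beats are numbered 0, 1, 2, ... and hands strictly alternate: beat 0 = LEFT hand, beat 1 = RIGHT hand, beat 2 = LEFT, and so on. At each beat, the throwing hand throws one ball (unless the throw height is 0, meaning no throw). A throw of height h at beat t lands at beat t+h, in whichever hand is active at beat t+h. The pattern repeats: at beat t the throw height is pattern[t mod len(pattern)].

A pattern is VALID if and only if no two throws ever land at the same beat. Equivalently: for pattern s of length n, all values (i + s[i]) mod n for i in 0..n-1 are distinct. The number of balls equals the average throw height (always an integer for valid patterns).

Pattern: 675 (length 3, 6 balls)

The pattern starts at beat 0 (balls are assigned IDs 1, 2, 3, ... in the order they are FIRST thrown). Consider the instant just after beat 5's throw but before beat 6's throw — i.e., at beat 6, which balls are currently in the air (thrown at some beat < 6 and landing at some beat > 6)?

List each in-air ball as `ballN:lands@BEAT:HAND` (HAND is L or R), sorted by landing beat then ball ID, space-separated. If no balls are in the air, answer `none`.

Beat 0 (L): throw ball1 h=6 -> lands@6:L; in-air after throw: [b1@6:L]
Beat 1 (R): throw ball2 h=7 -> lands@8:L; in-air after throw: [b1@6:L b2@8:L]
Beat 2 (L): throw ball3 h=5 -> lands@7:R; in-air after throw: [b1@6:L b3@7:R b2@8:L]
Beat 3 (R): throw ball4 h=6 -> lands@9:R; in-air after throw: [b1@6:L b3@7:R b2@8:L b4@9:R]
Beat 4 (L): throw ball5 h=7 -> lands@11:R; in-air after throw: [b1@6:L b3@7:R b2@8:L b4@9:R b5@11:R]
Beat 5 (R): throw ball6 h=5 -> lands@10:L; in-air after throw: [b1@6:L b3@7:R b2@8:L b4@9:R b6@10:L b5@11:R]
Beat 6 (L): throw ball1 h=6 -> lands@12:L; in-air after throw: [b3@7:R b2@8:L b4@9:R b6@10:L b5@11:R b1@12:L]

Answer: ball3:lands@7:R ball2:lands@8:L ball4:lands@9:R ball6:lands@10:L ball5:lands@11:R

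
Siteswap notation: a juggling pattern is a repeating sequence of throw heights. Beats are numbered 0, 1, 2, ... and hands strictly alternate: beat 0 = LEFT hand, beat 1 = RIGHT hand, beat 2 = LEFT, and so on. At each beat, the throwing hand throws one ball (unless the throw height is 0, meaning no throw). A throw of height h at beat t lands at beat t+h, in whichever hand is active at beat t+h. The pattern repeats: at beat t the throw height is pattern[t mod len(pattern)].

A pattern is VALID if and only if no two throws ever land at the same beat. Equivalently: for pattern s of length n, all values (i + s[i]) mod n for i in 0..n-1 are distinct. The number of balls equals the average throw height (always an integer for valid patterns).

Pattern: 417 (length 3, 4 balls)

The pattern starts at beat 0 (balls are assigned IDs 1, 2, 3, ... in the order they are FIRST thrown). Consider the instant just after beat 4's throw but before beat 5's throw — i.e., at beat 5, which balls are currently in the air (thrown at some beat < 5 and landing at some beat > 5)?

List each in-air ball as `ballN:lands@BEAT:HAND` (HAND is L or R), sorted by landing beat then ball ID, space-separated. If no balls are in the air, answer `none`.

Answer: ball3:lands@7:R ball2:lands@9:R

Derivation:
Beat 0 (L): throw ball1 h=4 -> lands@4:L; in-air after throw: [b1@4:L]
Beat 1 (R): throw ball2 h=1 -> lands@2:L; in-air after throw: [b2@2:L b1@4:L]
Beat 2 (L): throw ball2 h=7 -> lands@9:R; in-air after throw: [b1@4:L b2@9:R]
Beat 3 (R): throw ball3 h=4 -> lands@7:R; in-air after throw: [b1@4:L b3@7:R b2@9:R]
Beat 4 (L): throw ball1 h=1 -> lands@5:R; in-air after throw: [b1@5:R b3@7:R b2@9:R]
Beat 5 (R): throw ball1 h=7 -> lands@12:L; in-air after throw: [b3@7:R b2@9:R b1@12:L]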